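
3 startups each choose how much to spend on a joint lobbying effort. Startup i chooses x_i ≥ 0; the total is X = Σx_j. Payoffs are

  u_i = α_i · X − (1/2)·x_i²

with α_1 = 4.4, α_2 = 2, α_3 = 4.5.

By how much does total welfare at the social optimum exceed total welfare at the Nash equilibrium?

Startup i's FOC: ∂u_i/∂x_i = α_i − x_i = 0, so x_i* = α_i.
NE contributions = (4.4, 2, 4.5); X = 10.9.
W^NE = (Σα)·X − ½Σα_i² = 10.9² − ½·43.61 = 97.005.
Planner sets x_i = Σα_j = 10.9 for every i, so X^SO = 3·10.9 = 32.7.
W^SO = (Σα)·X^SO − ½·3·(Σα)² = (3/2)·10.9² = 178.215.
Deadweight loss = W^SO − W^NE = 81.21.

81.21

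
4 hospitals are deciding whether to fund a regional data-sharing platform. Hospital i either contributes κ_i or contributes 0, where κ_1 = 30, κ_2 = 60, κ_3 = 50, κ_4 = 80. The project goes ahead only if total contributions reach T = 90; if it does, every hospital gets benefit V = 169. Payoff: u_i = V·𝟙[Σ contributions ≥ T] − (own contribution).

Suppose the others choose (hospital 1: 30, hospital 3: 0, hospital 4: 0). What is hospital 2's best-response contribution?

Others' total = 30. Contributing 60 brings total to 90 ≥ 90: gain V − κ_2 = 109.
Best response: 60.

60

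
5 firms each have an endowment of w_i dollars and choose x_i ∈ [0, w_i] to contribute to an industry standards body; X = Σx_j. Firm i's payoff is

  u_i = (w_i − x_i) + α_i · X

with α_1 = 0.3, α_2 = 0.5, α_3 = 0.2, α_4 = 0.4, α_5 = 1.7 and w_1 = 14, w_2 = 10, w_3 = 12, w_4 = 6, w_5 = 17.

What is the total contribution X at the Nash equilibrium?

17

∂u_i/∂x_i = α_i − 1, so firm i contributes w_i if α_i > 1, else 0.
α_i > 1 for i ∈ {5}; NE contributions (0, 0, 0, 0, 17), X = 17.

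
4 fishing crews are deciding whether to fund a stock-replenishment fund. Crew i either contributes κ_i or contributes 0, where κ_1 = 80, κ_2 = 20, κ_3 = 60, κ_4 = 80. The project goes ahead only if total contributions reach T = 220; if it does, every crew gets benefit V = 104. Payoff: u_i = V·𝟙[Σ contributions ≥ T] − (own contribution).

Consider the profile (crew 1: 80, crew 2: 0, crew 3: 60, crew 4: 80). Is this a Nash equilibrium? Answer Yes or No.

Yes

Total = 220 ≥ 220: provided.
Crew 1 (pledges 80, payoff 24): dropping to 0 → total 140, payoff 0. No gain.
Crew 2 (pledges 0, payoff 104): pledging 20 → total 240, payoff 84. No gain.
Crew 3 (pledges 60, payoff 44): dropping to 0 → total 160, payoff 0. No gain.
Crew 4 (pledges 80, payoff 24): dropping to 0 → total 140, payoff 0. No gain.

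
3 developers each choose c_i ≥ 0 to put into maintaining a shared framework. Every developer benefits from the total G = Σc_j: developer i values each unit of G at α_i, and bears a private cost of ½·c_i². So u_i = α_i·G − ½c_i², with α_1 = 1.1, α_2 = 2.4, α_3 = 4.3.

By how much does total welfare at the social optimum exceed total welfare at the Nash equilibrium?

43.15

Developer i's FOC: ∂u_i/∂c_i = α_i − c_i = 0, so c_i* = α_i.
NE contributions = (1.1, 2.4, 4.3); G = 7.8.
W^NE = (Σα)·G − ½Σα_i² = 7.8² − ½·25.46 = 48.11.
Planner sets c_i = Σα_j = 7.8 for every i, so G^SO = 3·7.8 = 23.4.
W^SO = (Σα)·G^SO − ½·3·(Σα)² = (3/2)·7.8² = 91.26.
Deadweight loss = W^SO − W^NE = 43.15.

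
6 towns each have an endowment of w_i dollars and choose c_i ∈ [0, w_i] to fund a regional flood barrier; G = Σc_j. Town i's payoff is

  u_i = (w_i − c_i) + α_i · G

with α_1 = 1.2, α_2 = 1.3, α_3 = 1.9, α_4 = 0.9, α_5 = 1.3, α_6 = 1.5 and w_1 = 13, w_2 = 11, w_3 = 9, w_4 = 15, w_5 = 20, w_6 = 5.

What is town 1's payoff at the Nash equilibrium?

69.6

∂u_i/∂c_i = α_i − 1, so town i contributes w_i if α_i > 1, else 0.
α_i > 1 for i ∈ {1, 2, 3, 5, 6}; NE contributions (13, 11, 9, 0, 20, 5), G = 58.
u_1 = (13 − 13) + 1.2·58 = 69.6.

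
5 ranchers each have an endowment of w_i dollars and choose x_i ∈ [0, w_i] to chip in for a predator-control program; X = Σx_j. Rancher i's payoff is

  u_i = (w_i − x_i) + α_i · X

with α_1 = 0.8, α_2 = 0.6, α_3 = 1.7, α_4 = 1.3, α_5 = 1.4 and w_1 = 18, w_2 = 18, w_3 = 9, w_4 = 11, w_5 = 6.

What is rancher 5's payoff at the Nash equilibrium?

∂u_i/∂x_i = α_i − 1, so rancher i contributes w_i if α_i > 1, else 0.
α_i > 1 for i ∈ {3, 4, 5}; NE contributions (0, 0, 9, 11, 6), X = 26.
u_5 = (6 − 6) + 1.4·26 = 36.4.

36.4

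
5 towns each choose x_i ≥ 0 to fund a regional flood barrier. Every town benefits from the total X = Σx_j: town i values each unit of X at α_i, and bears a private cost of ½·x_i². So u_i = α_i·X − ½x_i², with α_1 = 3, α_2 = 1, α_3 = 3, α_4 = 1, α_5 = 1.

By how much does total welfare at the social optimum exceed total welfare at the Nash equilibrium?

Town i's FOC: ∂u_i/∂x_i = α_i − x_i = 0, so x_i* = α_i.
NE contributions = (3, 1, 3, 1, 1); X = 9.
W^NE = (Σα)·X − ½Σα_i² = 9² − ½·21 = 70.5.
Planner sets x_i = Σα_j = 9 for every i, so X^SO = 5·9 = 45.
W^SO = (Σα)·X^SO − ½·5·(Σα)² = (5/2)·9² = 202.5.
Deadweight loss = W^SO − W^NE = 132.

132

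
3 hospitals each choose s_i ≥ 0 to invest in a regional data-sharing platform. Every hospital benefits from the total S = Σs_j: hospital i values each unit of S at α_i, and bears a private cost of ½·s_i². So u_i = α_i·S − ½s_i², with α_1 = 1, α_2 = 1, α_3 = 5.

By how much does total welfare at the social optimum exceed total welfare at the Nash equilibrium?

Hospital i's FOC: ∂u_i/∂s_i = α_i − s_i = 0, so s_i* = α_i.
NE contributions = (1, 1, 5); S = 7.
W^NE = (Σα)·S − ½Σα_i² = 7² − ½·27 = 35.5.
Planner sets s_i = Σα_j = 7 for every i, so S^SO = 3·7 = 21.
W^SO = (Σα)·S^SO − ½·3·(Σα)² = (3/2)·7² = 73.5.
Deadweight loss = W^SO − W^NE = 38.

38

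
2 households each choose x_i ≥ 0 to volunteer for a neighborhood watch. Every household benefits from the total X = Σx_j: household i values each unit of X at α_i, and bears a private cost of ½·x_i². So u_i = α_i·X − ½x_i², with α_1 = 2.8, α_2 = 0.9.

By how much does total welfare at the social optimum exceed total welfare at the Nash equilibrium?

4.325

Household i's FOC: ∂u_i/∂x_i = α_i − x_i = 0, so x_i* = α_i.
NE contributions = (2.8, 0.9); X = 3.7.
W^NE = (Σα)·X − ½Σα_i² = 3.7² − ½·8.65 = 9.365.
Planner sets x_i = Σα_j = 3.7 for every i, so X^SO = 2·3.7 = 7.4.
W^SO = (Σα)·X^SO − ½·2·(Σα)² = (2/2)·3.7² = 13.69.
Deadweight loss = W^SO − W^NE = 4.325.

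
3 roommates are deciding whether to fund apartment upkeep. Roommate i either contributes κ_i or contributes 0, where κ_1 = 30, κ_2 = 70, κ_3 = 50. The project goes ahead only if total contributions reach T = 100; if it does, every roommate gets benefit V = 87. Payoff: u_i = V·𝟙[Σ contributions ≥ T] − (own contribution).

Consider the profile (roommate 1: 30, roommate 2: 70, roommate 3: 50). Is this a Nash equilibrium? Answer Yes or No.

Total = 150 ≥ 100: provided.
Roommate 1 (pledges 30, payoff 57): dropping to 0 → total 120, payoff 87. Profitable deviation.

No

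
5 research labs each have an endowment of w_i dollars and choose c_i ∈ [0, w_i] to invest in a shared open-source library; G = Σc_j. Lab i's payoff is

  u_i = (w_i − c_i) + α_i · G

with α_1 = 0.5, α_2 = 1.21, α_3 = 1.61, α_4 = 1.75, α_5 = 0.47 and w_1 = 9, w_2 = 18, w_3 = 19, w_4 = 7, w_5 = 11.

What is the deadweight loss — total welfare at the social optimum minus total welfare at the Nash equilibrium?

∂u_i/∂c_i = α_i − 1, so lab i contributes w_i if α_i > 1, else 0.
α_i > 1 for i ∈ {2, 3, 4}; NE contributions (0, 18, 19, 7, 0), G = 44.
W^NE = Σw_i − G^NE + (Σα_i)·G^NE = 64 + 4.54·44 = 263.76.
Planner: ∂(Σu_j)/∂c_i = Σα_j − 1 = 4.54 > 0, so everyone contributes w_i; G^SO = 64, W^SO = 64 + 4.54·64 = 354.56.
Deadweight loss = 90.8.

90.8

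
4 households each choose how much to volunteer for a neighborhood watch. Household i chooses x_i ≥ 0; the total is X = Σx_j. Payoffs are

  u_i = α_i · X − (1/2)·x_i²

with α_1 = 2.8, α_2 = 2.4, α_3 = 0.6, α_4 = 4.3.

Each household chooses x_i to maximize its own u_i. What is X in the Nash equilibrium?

Household i's FOC: ∂u_i/∂x_i = α_i − x_i = 0, so x_i* = α_i.
NE contributions = (2.8, 2.4, 0.6, 4.3); X = 10.1.

10.1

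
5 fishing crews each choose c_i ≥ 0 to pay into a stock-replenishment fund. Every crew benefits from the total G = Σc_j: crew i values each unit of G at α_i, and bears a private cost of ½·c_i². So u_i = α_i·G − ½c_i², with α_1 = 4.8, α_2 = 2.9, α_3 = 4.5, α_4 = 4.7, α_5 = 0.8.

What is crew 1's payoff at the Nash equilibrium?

73.44

Crew i's FOC: ∂u_i/∂c_i = α_i − c_i = 0, so c_i* = α_i.
NE contributions = (4.8, 2.9, 4.5, 4.7, 0.8); G = 17.7.
u_1 = α_1·G − ½·(c_1)² = 4.8·17.7 − ½·4.8² = 73.44.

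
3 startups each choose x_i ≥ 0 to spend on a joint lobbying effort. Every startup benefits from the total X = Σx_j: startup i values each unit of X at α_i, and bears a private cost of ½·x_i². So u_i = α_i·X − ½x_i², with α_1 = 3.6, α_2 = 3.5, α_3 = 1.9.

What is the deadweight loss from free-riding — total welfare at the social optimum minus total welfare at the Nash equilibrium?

54.91

Startup i's FOC: ∂u_i/∂x_i = α_i − x_i = 0, so x_i* = α_i.
NE contributions = (3.6, 3.5, 1.9); X = 9.
W^NE = (Σα)·X − ½Σα_i² = 9² − ½·28.82 = 66.59.
Planner sets x_i = Σα_j = 9 for every i, so X^SO = 3·9 = 27.
W^SO = (Σα)·X^SO − ½·3·(Σα)² = (3/2)·9² = 121.5.
Deadweight loss = W^SO − W^NE = 54.91.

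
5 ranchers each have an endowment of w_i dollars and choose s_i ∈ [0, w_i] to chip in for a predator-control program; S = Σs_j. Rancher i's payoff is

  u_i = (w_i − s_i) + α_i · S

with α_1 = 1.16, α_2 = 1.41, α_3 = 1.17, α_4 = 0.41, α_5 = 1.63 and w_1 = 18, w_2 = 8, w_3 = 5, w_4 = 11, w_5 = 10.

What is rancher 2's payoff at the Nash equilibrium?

∂u_i/∂s_i = α_i − 1, so rancher i contributes w_i if α_i > 1, else 0.
α_i > 1 for i ∈ {1, 2, 3, 5}; NE contributions (18, 8, 5, 0, 10), S = 41.
u_2 = (8 − 8) + 1.41·41 = 57.81.

57.81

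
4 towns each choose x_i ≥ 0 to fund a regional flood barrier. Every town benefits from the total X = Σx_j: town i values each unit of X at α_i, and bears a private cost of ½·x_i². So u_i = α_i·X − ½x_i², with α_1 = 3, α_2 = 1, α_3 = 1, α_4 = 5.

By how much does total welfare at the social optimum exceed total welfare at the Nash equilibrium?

118

Town i's FOC: ∂u_i/∂x_i = α_i − x_i = 0, so x_i* = α_i.
NE contributions = (3, 1, 1, 5); X = 10.
W^NE = (Σα)·X − ½Σα_i² = 10² − ½·36 = 82.
Planner sets x_i = Σα_j = 10 for every i, so X^SO = 4·10 = 40.
W^SO = (Σα)·X^SO − ½·4·(Σα)² = (4/2)·10² = 200.
Deadweight loss = W^SO − W^NE = 118.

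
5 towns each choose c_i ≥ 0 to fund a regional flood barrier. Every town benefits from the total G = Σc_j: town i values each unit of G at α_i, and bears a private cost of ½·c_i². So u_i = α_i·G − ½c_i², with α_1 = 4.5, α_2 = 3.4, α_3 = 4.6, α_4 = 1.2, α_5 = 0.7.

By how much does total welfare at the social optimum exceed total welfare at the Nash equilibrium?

338.49

Town i's FOC: ∂u_i/∂c_i = α_i − c_i = 0, so c_i* = α_i.
NE contributions = (4.5, 3.4, 4.6, 1.2, 0.7); G = 14.4.
W^NE = (Σα)·G − ½Σα_i² = 14.4² − ½·54.9 = 179.91.
Planner sets c_i = Σα_j = 14.4 for every i, so G^SO = 5·14.4 = 72.
W^SO = (Σα)·G^SO − ½·5·(Σα)² = (5/2)·14.4² = 518.4.
Deadweight loss = W^SO − W^NE = 338.49.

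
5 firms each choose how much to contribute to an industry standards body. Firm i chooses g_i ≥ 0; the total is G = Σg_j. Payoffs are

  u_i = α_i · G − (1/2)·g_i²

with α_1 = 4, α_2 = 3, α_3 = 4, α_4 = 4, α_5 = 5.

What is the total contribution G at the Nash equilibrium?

Firm i's FOC: ∂u_i/∂g_i = α_i − g_i = 0, so g_i* = α_i.
NE contributions = (4, 3, 4, 4, 5); G = 20.

20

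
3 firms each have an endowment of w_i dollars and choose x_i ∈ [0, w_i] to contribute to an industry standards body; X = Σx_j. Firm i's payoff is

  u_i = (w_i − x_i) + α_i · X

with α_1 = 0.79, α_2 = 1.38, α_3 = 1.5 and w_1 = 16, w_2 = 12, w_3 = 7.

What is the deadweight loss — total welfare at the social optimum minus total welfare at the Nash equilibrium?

∂u_i/∂x_i = α_i − 1, so firm i contributes w_i if α_i > 1, else 0.
α_i > 1 for i ∈ {2, 3}; NE contributions (0, 12, 7), X = 19.
W^NE = Σw_i − X^NE + (Σα_i)·X^NE = 35 + 2.67·19 = 85.73.
Planner: ∂(Σu_j)/∂x_i = Σα_j − 1 = 2.67 > 0, so everyone contributes w_i; X^SO = 35, W^SO = 35 + 2.67·35 = 128.45.
Deadweight loss = 42.72.

42.72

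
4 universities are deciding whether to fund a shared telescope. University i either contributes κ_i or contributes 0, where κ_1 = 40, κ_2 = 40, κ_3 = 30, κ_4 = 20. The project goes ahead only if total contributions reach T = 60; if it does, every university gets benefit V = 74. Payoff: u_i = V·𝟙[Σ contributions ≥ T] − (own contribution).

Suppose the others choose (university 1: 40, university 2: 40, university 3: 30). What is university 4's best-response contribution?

Others' total = 110 ≥ 60; contributing adds cost 20 for no extra benefit.
Best response: 0.

0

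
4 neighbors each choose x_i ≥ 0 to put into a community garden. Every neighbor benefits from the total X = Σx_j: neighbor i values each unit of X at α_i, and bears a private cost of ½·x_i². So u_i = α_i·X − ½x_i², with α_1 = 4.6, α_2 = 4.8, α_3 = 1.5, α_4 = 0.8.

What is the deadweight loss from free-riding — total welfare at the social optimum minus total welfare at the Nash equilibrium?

160.435

Neighbor i's FOC: ∂u_i/∂x_i = α_i − x_i = 0, so x_i* = α_i.
NE contributions = (4.6, 4.8, 1.5, 0.8); X = 11.7.
W^NE = (Σα)·X − ½Σα_i² = 11.7² − ½·47.09 = 113.345.
Planner sets x_i = Σα_j = 11.7 for every i, so X^SO = 4·11.7 = 46.8.
W^SO = (Σα)·X^SO − ½·4·(Σα)² = (4/2)·11.7² = 273.78.
Deadweight loss = W^SO − W^NE = 160.435.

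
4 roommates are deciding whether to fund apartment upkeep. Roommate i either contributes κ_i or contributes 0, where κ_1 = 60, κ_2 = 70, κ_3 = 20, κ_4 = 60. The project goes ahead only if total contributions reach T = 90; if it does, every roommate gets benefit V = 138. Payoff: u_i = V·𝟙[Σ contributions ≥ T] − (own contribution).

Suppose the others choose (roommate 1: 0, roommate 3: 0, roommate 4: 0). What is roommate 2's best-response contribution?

0

Others' total = 0. Even contributing 70 gives 70 < 90: no benefit either way.
Best response: 0.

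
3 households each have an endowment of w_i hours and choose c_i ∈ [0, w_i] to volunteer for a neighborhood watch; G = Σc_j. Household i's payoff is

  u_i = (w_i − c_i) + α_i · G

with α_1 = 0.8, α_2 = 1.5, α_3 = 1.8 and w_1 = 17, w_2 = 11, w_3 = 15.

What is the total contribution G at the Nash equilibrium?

∂u_i/∂c_i = α_i − 1, so household i contributes w_i if α_i > 1, else 0.
α_i > 1 for i ∈ {2, 3}; NE contributions (0, 11, 15), G = 26.

26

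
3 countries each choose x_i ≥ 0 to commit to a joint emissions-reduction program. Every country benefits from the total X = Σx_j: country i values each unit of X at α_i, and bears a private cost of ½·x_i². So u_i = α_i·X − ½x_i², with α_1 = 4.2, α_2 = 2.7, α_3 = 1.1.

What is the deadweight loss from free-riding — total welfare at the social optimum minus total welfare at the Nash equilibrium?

45.07

Country i's FOC: ∂u_i/∂x_i = α_i − x_i = 0, so x_i* = α_i.
NE contributions = (4.2, 2.7, 1.1); X = 8.
W^NE = (Σα)·X − ½Σα_i² = 8² − ½·26.14 = 50.93.
Planner sets x_i = Σα_j = 8 for every i, so X^SO = 3·8 = 24.
W^SO = (Σα)·X^SO − ½·3·(Σα)² = (3/2)·8² = 96.
Deadweight loss = W^SO − W^NE = 45.07.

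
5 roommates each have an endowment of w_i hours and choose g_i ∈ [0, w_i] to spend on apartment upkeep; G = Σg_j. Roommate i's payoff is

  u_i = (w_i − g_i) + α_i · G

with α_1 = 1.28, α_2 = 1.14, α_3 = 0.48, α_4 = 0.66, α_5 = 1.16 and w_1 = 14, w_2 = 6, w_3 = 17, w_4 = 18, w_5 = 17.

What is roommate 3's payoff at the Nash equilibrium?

34.76

∂u_i/∂g_i = α_i − 1, so roommate i contributes w_i if α_i > 1, else 0.
α_i > 1 for i ∈ {1, 2, 5}; NE contributions (14, 6, 0, 0, 17), G = 37.
u_3 = (17 − 0) + 0.48·37 = 34.76.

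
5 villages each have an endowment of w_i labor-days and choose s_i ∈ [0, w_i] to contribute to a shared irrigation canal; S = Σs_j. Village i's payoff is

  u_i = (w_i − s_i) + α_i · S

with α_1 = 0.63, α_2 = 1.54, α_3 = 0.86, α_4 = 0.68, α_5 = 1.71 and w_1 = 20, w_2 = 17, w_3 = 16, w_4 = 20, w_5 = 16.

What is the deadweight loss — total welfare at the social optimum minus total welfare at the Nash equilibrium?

247.52

∂u_i/∂s_i = α_i − 1, so village i contributes w_i if α_i > 1, else 0.
α_i > 1 for i ∈ {2, 5}; NE contributions (0, 17, 0, 0, 16), S = 33.
W^NE = Σw_i − S^NE + (Σα_i)·S^NE = 89 + 4.42·33 = 234.86.
Planner: ∂(Σu_j)/∂s_i = Σα_j − 1 = 4.42 > 0, so everyone contributes w_i; S^SO = 89, W^SO = 89 + 4.42·89 = 482.38.
Deadweight loss = 247.52.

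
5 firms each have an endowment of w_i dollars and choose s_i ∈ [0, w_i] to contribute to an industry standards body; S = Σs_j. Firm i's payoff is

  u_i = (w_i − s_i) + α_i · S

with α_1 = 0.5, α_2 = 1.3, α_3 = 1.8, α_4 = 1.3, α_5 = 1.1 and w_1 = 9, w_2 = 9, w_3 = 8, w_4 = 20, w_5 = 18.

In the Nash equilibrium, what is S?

55

∂u_i/∂s_i = α_i − 1, so firm i contributes w_i if α_i > 1, else 0.
α_i > 1 for i ∈ {2, 3, 4, 5}; NE contributions (0, 9, 8, 20, 18), S = 55.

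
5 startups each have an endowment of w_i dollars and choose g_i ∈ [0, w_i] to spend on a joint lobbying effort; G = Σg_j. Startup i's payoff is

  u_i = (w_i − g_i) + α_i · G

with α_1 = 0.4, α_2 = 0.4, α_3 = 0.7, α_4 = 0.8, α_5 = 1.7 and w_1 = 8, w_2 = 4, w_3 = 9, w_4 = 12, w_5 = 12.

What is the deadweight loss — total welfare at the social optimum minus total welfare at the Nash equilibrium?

99

∂u_i/∂g_i = α_i − 1, so startup i contributes w_i if α_i > 1, else 0.
α_i > 1 for i ∈ {5}; NE contributions (0, 0, 0, 0, 12), G = 12.
W^NE = Σw_i − G^NE + (Σα_i)·G^NE = 45 + 3·12 = 81.
Planner: ∂(Σu_j)/∂g_i = Σα_j − 1 = 3 > 0, so everyone contributes w_i; G^SO = 45, W^SO = 45 + 3·45 = 180.
Deadweight loss = 99.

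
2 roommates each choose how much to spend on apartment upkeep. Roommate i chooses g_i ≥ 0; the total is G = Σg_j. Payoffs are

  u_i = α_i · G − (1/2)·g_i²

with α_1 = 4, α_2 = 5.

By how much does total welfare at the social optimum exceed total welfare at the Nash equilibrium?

Roommate i's FOC: ∂u_i/∂g_i = α_i − g_i = 0, so g_i* = α_i.
NE contributions = (4, 5); G = 9.
W^NE = (Σα)·G − ½Σα_i² = 9² − ½·41 = 60.5.
Planner sets g_i = Σα_j = 9 for every i, so G^SO = 2·9 = 18.
W^SO = (Σα)·G^SO − ½·2·(Σα)² = (2/2)·9² = 81.
Deadweight loss = W^SO − W^NE = 20.5.

20.5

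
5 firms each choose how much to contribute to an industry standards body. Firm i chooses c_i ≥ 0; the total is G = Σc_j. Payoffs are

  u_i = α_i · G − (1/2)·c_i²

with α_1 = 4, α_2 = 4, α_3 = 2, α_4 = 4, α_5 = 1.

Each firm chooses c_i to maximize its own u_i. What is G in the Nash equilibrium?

Firm i's FOC: ∂u_i/∂c_i = α_i − c_i = 0, so c_i* = α_i.
NE contributions = (4, 4, 2, 4, 1); G = 15.

15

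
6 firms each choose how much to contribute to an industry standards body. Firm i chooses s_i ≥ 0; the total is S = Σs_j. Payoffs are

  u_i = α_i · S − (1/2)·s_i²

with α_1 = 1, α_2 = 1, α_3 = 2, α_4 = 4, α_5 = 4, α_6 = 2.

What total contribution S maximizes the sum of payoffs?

Planner FOC: ∂(Σu_j)/∂s_i = (Σα_j) − s_i = 0, so s_i^SO = Σα_j = 14 for every i; S^SO = 84.

84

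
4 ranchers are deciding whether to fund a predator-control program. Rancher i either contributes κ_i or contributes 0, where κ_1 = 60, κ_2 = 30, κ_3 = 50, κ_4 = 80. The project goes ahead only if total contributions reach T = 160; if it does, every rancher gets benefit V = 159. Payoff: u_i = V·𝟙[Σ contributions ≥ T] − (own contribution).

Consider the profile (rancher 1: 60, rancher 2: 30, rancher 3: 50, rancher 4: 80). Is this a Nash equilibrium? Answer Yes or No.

Total = 220 ≥ 160: provided.
Rancher 1 (pledges 60, payoff 99): dropping to 0 → total 160, payoff 159. Profitable deviation.

No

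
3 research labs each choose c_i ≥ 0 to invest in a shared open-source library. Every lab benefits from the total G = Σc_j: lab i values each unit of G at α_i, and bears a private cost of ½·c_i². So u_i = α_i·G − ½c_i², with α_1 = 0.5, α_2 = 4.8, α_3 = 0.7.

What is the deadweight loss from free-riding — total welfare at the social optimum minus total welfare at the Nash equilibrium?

29.89

Lab i's FOC: ∂u_i/∂c_i = α_i − c_i = 0, so c_i* = α_i.
NE contributions = (0.5, 4.8, 0.7); G = 6.
W^NE = (Σα)·G − ½Σα_i² = 6² − ½·23.78 = 24.11.
Planner sets c_i = Σα_j = 6 for every i, so G^SO = 3·6 = 18.
W^SO = (Σα)·G^SO − ½·3·(Σα)² = (3/2)·6² = 54.
Deadweight loss = W^SO − W^NE = 29.89.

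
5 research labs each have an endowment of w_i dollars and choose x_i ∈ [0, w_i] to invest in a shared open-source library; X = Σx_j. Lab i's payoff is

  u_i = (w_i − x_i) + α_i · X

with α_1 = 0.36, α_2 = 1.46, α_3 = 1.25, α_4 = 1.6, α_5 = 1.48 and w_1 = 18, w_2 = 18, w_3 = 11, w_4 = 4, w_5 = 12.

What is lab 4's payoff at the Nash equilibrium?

∂u_i/∂x_i = α_i − 1, so lab i contributes w_i if α_i > 1, else 0.
α_i > 1 for i ∈ {2, 3, 4, 5}; NE contributions (0, 18, 11, 4, 12), X = 45.
u_4 = (4 − 4) + 1.6·45 = 72.

72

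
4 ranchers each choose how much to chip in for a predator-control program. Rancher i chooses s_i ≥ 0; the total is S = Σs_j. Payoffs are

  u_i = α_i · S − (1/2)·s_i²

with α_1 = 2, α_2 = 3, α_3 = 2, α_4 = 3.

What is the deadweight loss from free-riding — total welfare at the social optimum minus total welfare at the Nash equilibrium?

Rancher i's FOC: ∂u_i/∂s_i = α_i − s_i = 0, so s_i* = α_i.
NE contributions = (2, 3, 2, 3); S = 10.
W^NE = (Σα)·S − ½Σα_i² = 10² − ½·26 = 87.
Planner sets s_i = Σα_j = 10 for every i, so S^SO = 4·10 = 40.
W^SO = (Σα)·S^SO − ½·4·(Σα)² = (4/2)·10² = 200.
Deadweight loss = W^SO − W^NE = 113.

113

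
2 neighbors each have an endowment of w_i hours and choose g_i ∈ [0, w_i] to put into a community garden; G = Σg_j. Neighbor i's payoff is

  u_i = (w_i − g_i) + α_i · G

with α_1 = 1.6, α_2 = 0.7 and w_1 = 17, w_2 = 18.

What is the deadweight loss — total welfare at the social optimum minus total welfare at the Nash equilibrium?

∂u_i/∂g_i = α_i − 1, so neighbor i contributes w_i if α_i > 1, else 0.
α_i > 1 for i ∈ {1}; NE contributions (17, 0), G = 17.
W^NE = Σw_i − G^NE + (Σα_i)·G^NE = 35 + 1.3·17 = 57.1.
Planner: ∂(Σu_j)/∂g_i = Σα_j − 1 = 1.3 > 0, so everyone contributes w_i; G^SO = 35, W^SO = 35 + 1.3·35 = 80.5.
Deadweight loss = 23.4.

23.4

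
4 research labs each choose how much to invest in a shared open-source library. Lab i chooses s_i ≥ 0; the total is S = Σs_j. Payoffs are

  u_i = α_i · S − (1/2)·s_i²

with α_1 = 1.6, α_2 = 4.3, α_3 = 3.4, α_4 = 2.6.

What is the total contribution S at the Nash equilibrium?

Lab i's FOC: ∂u_i/∂s_i = α_i − s_i = 0, so s_i* = α_i.
NE contributions = (1.6, 4.3, 3.4, 2.6); S = 11.9.

11.9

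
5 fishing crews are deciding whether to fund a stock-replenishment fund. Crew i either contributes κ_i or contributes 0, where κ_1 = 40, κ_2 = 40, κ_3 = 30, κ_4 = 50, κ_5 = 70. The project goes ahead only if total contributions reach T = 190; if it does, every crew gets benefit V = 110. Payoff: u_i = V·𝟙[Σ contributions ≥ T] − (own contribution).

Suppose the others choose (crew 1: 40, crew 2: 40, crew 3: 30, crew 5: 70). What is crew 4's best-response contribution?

Others' total = 180. Contributing 50 brings total to 230 ≥ 190: gain V − κ_4 = 60.
Best response: 50.

50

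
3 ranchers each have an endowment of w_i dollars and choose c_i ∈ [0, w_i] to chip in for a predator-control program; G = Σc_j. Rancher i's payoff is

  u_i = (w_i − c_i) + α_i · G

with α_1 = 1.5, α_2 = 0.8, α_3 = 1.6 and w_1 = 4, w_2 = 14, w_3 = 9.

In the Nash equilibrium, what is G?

∂u_i/∂c_i = α_i − 1, so rancher i contributes w_i if α_i > 1, else 0.
α_i > 1 for i ∈ {1, 3}; NE contributions (4, 0, 9), G = 13.

13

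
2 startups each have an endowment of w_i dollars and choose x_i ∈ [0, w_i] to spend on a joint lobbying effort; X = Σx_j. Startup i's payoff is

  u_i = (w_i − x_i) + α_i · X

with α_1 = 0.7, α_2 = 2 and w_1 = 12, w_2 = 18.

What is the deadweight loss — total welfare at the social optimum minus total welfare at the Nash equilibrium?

20.4

∂u_i/∂x_i = α_i − 1, so startup i contributes w_i if α_i > 1, else 0.
α_i > 1 for i ∈ {2}; NE contributions (0, 18), X = 18.
W^NE = Σw_i − X^NE + (Σα_i)·X^NE = 30 + 1.7·18 = 60.6.
Planner: ∂(Σu_j)/∂x_i = Σα_j − 1 = 1.7 > 0, so everyone contributes w_i; X^SO = 30, W^SO = 30 + 1.7·30 = 81.
Deadweight loss = 20.4.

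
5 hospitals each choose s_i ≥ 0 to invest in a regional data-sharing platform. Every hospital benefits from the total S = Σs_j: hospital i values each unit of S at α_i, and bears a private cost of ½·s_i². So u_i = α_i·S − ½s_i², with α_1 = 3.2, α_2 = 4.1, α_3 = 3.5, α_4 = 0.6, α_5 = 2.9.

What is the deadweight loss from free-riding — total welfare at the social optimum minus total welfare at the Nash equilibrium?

Hospital i's FOC: ∂u_i/∂s_i = α_i − s_i = 0, so s_i* = α_i.
NE contributions = (3.2, 4.1, 3.5, 0.6, 2.9); S = 14.3.
W^NE = (Σα)·S − ½Σα_i² = 14.3² − ½·48.07 = 180.455.
Planner sets s_i = Σα_j = 14.3 for every i, so S^SO = 5·14.3 = 71.5.
W^SO = (Σα)·S^SO − ½·5·(Σα)² = (5/2)·14.3² = 511.225.
Deadweight loss = W^SO − W^NE = 330.77.

330.77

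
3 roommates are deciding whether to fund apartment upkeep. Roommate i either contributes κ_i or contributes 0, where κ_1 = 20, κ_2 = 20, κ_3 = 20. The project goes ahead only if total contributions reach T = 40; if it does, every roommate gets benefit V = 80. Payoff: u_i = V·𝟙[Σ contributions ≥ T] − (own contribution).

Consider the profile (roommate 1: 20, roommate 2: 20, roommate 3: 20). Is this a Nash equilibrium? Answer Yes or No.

No

Total = 60 ≥ 40: provided.
Roommate 1 (pledges 20, payoff 60): dropping to 0 → total 40, payoff 80. Profitable deviation.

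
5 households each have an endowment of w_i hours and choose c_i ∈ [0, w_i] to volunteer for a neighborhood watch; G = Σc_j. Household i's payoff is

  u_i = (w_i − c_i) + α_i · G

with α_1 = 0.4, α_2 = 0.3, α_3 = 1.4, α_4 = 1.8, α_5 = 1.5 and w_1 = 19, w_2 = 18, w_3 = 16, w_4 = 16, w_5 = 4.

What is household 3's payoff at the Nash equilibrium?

50.4

∂u_i/∂c_i = α_i − 1, so household i contributes w_i if α_i > 1, else 0.
α_i > 1 for i ∈ {3, 4, 5}; NE contributions (0, 0, 16, 16, 4), G = 36.
u_3 = (16 − 16) + 1.4·36 = 50.4.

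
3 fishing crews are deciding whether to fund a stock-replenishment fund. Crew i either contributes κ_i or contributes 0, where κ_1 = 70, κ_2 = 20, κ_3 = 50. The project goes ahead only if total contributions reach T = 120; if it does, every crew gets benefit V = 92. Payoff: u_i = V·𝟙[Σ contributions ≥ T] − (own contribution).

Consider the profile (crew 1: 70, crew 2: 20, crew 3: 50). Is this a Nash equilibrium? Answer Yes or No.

No

Total = 140 ≥ 120: provided.
Crew 1 (pledges 70, payoff 22): dropping to 0 → total 70, payoff 0. No gain.
Crew 2 (pledges 20, payoff 72): dropping to 0 → total 120, payoff 92. Profitable deviation.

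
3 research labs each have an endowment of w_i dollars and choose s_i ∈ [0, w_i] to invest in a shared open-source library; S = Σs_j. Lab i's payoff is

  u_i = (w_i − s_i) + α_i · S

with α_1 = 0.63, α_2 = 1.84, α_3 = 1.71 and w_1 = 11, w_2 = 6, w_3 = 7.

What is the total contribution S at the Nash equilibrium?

∂u_i/∂s_i = α_i − 1, so lab i contributes w_i if α_i > 1, else 0.
α_i > 1 for i ∈ {2, 3}; NE contributions (0, 6, 7), S = 13.

13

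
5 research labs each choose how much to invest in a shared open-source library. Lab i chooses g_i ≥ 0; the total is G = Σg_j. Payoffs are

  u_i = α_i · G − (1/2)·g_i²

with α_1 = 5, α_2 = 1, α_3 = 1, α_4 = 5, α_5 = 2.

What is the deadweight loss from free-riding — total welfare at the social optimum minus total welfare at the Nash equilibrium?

Lab i's FOC: ∂u_i/∂g_i = α_i − g_i = 0, so g_i* = α_i.
NE contributions = (5, 1, 1, 5, 2); G = 14.
W^NE = (Σα)·G − ½Σα_i² = 14² − ½·56 = 168.
Planner sets g_i = Σα_j = 14 for every i, so G^SO = 5·14 = 70.
W^SO = (Σα)·G^SO − ½·5·(Σα)² = (5/2)·14² = 490.
Deadweight loss = W^SO − W^NE = 322.

322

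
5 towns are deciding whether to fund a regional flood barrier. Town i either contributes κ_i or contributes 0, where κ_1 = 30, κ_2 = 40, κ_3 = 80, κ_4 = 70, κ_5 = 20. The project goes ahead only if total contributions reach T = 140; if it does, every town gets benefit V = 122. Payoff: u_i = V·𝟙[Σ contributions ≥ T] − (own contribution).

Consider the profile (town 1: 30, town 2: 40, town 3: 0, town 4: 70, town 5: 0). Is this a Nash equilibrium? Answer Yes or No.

Total = 140 ≥ 140: provided.
Town 1 (pledges 30, payoff 92): dropping to 0 → total 110, payoff 0. No gain.
Town 2 (pledges 40, payoff 82): dropping to 0 → total 100, payoff 0. No gain.
Town 3 (pledges 0, payoff 122): pledging 80 → total 220, payoff 42. No gain.
Town 4 (pledges 70, payoff 52): dropping to 0 → total 70, payoff 0. No gain.
Town 5 (pledges 0, payoff 122): pledging 20 → total 160, payoff 102. No gain.

Yes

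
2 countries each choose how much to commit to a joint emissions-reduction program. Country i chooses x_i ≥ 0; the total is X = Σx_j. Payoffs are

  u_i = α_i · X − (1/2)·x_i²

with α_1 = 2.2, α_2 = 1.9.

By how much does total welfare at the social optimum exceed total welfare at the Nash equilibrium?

Country i's FOC: ∂u_i/∂x_i = α_i − x_i = 0, so x_i* = α_i.
NE contributions = (2.2, 1.9); X = 4.1.
W^NE = (Σα)·X − ½Σα_i² = 4.1² − ½·8.45 = 12.585.
Planner sets x_i = Σα_j = 4.1 for every i, so X^SO = 2·4.1 = 8.2.
W^SO = (Σα)·X^SO − ½·2·(Σα)² = (2/2)·4.1² = 16.81.
Deadweight loss = W^SO − W^NE = 4.225.

4.225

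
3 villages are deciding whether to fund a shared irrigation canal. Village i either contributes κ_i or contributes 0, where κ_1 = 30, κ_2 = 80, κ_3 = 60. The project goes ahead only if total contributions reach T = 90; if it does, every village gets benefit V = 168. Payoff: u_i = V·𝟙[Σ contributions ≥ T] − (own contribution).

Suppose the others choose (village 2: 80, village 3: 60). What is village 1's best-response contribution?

0

Others' total = 140 ≥ 90; contributing adds cost 30 for no extra benefit.
Best response: 0.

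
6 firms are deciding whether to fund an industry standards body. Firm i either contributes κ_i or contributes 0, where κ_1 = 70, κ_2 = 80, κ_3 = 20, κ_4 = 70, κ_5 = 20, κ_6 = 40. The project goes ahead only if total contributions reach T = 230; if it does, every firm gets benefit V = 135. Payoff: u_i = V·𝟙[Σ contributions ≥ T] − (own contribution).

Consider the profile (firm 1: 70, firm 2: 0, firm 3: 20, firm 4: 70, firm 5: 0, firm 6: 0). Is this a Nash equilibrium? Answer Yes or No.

Total = 160 < 230: not provided.
Firm 1 (pledges 70, payoff -70): dropping to 0 → total 90, payoff 0. Profitable deviation.

No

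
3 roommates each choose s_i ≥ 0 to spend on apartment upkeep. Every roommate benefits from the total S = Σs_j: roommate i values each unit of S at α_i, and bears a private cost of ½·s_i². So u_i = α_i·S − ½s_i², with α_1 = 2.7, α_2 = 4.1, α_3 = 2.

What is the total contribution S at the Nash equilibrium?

Roommate i's FOC: ∂u_i/∂s_i = α_i − s_i = 0, so s_i* = α_i.
NE contributions = (2.7, 4.1, 2); S = 8.8.

8.8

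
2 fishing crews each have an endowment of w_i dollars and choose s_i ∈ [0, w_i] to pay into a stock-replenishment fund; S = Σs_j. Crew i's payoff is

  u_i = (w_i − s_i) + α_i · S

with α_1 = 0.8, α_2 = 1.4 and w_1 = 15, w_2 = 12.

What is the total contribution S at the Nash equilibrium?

12

∂u_i/∂s_i = α_i − 1, so crew i contributes w_i if α_i > 1, else 0.
α_i > 1 for i ∈ {2}; NE contributions (0, 12), S = 12.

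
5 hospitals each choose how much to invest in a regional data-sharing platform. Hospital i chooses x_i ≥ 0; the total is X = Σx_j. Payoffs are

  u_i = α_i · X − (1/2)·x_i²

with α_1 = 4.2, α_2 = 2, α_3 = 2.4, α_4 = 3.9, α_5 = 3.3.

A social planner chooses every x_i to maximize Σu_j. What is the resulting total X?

Planner FOC: ∂(Σu_j)/∂x_i = (Σα_j) − x_i = 0, so x_i^SO = Σα_j = 15.8 for every i; X^SO = 79.

79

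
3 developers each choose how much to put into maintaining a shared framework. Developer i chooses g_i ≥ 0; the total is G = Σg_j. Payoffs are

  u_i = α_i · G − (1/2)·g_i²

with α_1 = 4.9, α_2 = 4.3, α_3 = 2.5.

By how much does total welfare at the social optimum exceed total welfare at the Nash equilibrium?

92.82

Developer i's FOC: ∂u_i/∂g_i = α_i − g_i = 0, so g_i* = α_i.
NE contributions = (4.9, 4.3, 2.5); G = 11.7.
W^NE = (Σα)·G − ½Σα_i² = 11.7² − ½·48.75 = 112.515.
Planner sets g_i = Σα_j = 11.7 for every i, so G^SO = 3·11.7 = 35.1.
W^SO = (Σα)·G^SO − ½·3·(Σα)² = (3/2)·11.7² = 205.335.
Deadweight loss = W^SO − W^NE = 92.82.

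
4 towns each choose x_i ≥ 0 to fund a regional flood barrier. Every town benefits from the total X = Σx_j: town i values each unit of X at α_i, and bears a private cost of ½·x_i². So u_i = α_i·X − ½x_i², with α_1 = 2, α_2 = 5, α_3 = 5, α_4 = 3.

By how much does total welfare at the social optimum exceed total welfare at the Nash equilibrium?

Town i's FOC: ∂u_i/∂x_i = α_i − x_i = 0, so x_i* = α_i.
NE contributions = (2, 5, 5, 3); X = 15.
W^NE = (Σα)·X − ½Σα_i² = 15² − ½·63 = 193.5.
Planner sets x_i = Σα_j = 15 for every i, so X^SO = 4·15 = 60.
W^SO = (Σα)·X^SO − ½·4·(Σα)² = (4/2)·15² = 450.
Deadweight loss = W^SO − W^NE = 256.5.

256.5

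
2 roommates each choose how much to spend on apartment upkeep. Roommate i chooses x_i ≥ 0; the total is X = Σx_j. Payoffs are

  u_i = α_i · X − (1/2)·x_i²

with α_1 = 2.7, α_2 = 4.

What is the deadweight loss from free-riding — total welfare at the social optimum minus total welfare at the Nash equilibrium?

Roommate i's FOC: ∂u_i/∂x_i = α_i − x_i = 0, so x_i* = α_i.
NE contributions = (2.7, 4); X = 6.7.
W^NE = (Σα)·X − ½Σα_i² = 6.7² − ½·23.29 = 33.245.
Planner sets x_i = Σα_j = 6.7 for every i, so X^SO = 2·6.7 = 13.4.
W^SO = (Σα)·X^SO − ½·2·(Σα)² = (2/2)·6.7² = 44.89.
Deadweight loss = W^SO − W^NE = 11.645.

11.645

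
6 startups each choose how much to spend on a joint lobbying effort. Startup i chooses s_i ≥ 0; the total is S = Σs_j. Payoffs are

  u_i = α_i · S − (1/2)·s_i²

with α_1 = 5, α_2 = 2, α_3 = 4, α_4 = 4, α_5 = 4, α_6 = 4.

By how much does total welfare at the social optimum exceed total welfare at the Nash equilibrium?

1104.5

Startup i's FOC: ∂u_i/∂s_i = α_i − s_i = 0, so s_i* = α_i.
NE contributions = (5, 2, 4, 4, 4, 4); S = 23.
W^NE = (Σα)·S − ½Σα_i² = 23² − ½·93 = 482.5.
Planner sets s_i = Σα_j = 23 for every i, so S^SO = 6·23 = 138.
W^SO = (Σα)·S^SO − ½·6·(Σα)² = (6/2)·23² = 1587.
Deadweight loss = W^SO − W^NE = 1104.5.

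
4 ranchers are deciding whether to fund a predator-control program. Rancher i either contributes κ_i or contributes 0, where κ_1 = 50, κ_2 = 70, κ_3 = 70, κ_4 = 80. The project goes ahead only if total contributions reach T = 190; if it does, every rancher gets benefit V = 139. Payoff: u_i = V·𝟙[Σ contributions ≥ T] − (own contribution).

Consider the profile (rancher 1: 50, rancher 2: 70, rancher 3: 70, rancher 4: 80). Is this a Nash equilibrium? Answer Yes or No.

No

Total = 270 ≥ 190: provided.
Rancher 1 (pledges 50, payoff 89): dropping to 0 → total 220, payoff 139. Profitable deviation.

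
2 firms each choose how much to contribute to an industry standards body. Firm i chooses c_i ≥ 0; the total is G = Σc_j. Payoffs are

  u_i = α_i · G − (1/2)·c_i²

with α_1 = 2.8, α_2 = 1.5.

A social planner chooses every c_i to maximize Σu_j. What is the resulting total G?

8.6

Planner FOC: ∂(Σu_j)/∂c_i = (Σα_j) − c_i = 0, so c_i^SO = Σα_j = 4.3 for every i; G^SO = 8.6.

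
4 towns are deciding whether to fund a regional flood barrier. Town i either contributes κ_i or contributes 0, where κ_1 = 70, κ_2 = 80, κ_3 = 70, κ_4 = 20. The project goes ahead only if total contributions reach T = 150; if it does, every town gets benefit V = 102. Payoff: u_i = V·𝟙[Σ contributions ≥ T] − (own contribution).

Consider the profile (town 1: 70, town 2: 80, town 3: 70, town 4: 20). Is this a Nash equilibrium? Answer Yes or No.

Total = 240 ≥ 150: provided.
Town 1 (pledges 70, payoff 32): dropping to 0 → total 170, payoff 102. Profitable deviation.

No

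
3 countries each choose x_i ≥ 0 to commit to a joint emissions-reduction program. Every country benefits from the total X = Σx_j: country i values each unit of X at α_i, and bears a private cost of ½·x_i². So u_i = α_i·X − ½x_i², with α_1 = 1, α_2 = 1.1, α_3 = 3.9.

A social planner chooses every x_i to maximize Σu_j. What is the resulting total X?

Planner FOC: ∂(Σu_j)/∂x_i = (Σα_j) − x_i = 0, so x_i^SO = Σα_j = 6 for every i; X^SO = 18.

18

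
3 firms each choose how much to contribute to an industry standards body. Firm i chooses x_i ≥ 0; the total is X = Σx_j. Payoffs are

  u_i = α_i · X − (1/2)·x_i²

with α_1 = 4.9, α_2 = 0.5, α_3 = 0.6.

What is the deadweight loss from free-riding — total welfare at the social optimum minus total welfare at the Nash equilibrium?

30.31

Firm i's FOC: ∂u_i/∂x_i = α_i − x_i = 0, so x_i* = α_i.
NE contributions = (4.9, 0.5, 0.6); X = 6.
W^NE = (Σα)·X − ½Σα_i² = 6² − ½·24.62 = 23.69.
Planner sets x_i = Σα_j = 6 for every i, so X^SO = 3·6 = 18.
W^SO = (Σα)·X^SO − ½·3·(Σα)² = (3/2)·6² = 54.
Deadweight loss = W^SO − W^NE = 30.31.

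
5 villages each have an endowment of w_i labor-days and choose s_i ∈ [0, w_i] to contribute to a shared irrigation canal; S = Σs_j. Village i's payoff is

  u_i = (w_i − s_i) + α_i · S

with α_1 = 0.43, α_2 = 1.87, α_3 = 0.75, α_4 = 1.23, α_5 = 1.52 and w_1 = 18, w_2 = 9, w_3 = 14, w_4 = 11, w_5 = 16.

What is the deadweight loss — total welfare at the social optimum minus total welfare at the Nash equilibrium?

153.6

∂u_i/∂s_i = α_i − 1, so village i contributes w_i if α_i > 1, else 0.
α_i > 1 for i ∈ {2, 4, 5}; NE contributions (0, 9, 0, 11, 16), S = 36.
W^NE = Σw_i − S^NE + (Σα_i)·S^NE = 68 + 4.8·36 = 240.8.
Planner: ∂(Σu_j)/∂s_i = Σα_j − 1 = 4.8 > 0, so everyone contributes w_i; S^SO = 68, W^SO = 68 + 4.8·68 = 394.4.
Deadweight loss = 153.6.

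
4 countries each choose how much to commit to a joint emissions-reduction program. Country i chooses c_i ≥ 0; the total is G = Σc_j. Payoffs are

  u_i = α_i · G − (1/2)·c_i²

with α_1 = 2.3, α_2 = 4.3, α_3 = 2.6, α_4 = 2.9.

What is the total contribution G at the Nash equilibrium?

Country i's FOC: ∂u_i/∂c_i = α_i − c_i = 0, so c_i* = α_i.
NE contributions = (2.3, 4.3, 2.6, 2.9); G = 12.1.

12.1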